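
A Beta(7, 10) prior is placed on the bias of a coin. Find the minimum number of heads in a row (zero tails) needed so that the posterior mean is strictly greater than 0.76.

After k heads and 0 tails the posterior is Beta(7+k, 10), with mean (7+k)/(7+10+k).
Set (7+k)/(17+k) > 0.76 and solve: k > (0.76·17 − 7)/(1 − 0.76) = 24.667.
The smallest integer exceeding 24.667 is 25, and checking k=25: (32)/(42) = 0.7619 > 0.76.

k = 25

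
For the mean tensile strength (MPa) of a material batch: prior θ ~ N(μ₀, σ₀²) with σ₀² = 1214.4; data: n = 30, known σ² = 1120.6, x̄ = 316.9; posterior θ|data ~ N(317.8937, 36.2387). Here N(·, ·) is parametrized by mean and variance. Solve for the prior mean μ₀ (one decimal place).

μ₀ = 350.2

With known observation variance, the Normal–Normal posterior has precision τ_n = τ₀ + n/σ² and mean μ_n = (τ₀μ₀ + (n/σ²)x̄)/τ_n.
Here τ₀ = 1/1214.4 = 0.000823 and τ_data = 30/1120.6 = 0.026771, so τ_n = 0.027594.
Rearranging for μ₀: μ₀ = (μ_n·τ_n − τ_data·x̄)/τ₀ = (317.8937·0.027594 − 0.026771·316.9) / 0.000823 = 0.288229/0.000823 ≈ 350.2.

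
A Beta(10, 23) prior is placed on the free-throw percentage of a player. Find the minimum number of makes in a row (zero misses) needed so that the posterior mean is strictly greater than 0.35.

k = 3

After k makes and 0 misses the posterior is Beta(10+k, 23), with mean (10+k)/(10+23+k).
Set (10+k)/(33+k) > 0.35 and solve: k > (0.35·33 − 10)/(1 − 0.35) = 2.385.
The smallest integer exceeding 2.385 is 3, and checking k=3: (13)/(36) = 0.3611 > 0.35.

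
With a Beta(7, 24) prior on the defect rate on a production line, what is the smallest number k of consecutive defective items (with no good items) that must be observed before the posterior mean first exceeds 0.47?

After k defective items and 0 good items the posterior is Beta(7+k, 24), with mean (7+k)/(7+24+k).
Set (7+k)/(31+k) > 0.47 and solve: k > (0.47·31 − 7)/(1 − 0.47) = 14.283.
The smallest integer exceeding 14.283 is 15.

k = 15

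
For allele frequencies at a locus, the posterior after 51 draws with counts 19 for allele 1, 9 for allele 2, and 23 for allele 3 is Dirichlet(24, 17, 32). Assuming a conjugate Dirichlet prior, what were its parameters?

Dirichlet(5, 8, 9)

For a Dirichlet(α) prior with multinomial counts c, the posterior is Dirichlet(α + c) componentwise.
Subtract each count from the matching posterior parameter: 24−19=5, 17−9=8, 32−23=9.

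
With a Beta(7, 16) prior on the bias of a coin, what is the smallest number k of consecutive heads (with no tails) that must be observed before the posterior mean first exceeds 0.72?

k = 35

After k heads and 0 tails the posterior is Beta(7+k, 16), with mean (7+k)/(7+16+k).
Set (7+k)/(23+k) > 0.72 and solve: k > (0.72·23 − 7)/(1 − 0.72) = 34.143.
The smallest integer exceeding 34.143 is 35.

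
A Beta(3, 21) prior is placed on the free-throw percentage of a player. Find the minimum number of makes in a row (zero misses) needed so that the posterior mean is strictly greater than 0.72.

After k makes and 0 misses the posterior is Beta(3+k, 21), with mean (3+k)/(3+21+k).
Set (3+k)/(24+k) > 0.72 and solve: k > (0.72·24 − 3)/(1 − 0.72) = 51.000.
The smallest integer exceeding 51.000 is 52.

k = 52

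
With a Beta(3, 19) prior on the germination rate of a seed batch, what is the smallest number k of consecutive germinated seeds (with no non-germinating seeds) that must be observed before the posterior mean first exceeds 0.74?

k = 52

After k germinated seeds and 0 non-germinating seeds the posterior is Beta(3+k, 19), with mean (3+k)/(3+19+k).
Set (3+k)/(22+k) > 0.74 and solve: k > (0.74·22 − 3)/(1 − 0.74) = 51.077.
The smallest integer exceeding 51.077 is 52, and checking k=52: (55)/(74) = 0.7432 > 0.74.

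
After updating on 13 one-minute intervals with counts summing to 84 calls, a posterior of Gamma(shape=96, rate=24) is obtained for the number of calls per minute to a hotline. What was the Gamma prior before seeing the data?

Gamma(shape=12, rate=11)

A Gamma(α, β) prior (rate parametrization) on a Poisson rate with n observations summing to S gives posterior Gamma(α+S, β+n).
So α = 96 − 84 = 12 and β = 24 − 13 = 11.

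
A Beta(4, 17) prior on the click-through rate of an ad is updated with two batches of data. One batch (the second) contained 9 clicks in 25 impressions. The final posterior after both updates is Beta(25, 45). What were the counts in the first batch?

Sequential conjugate updates are equivalent to a single update on the pooled data, so total successes = posterior α − prior α and total failures = posterior β − prior β.
Total across both batches: 25−4=21 clicks, 45−17=28 non-clicks.
Subtract the second batch: 21−9=12 clicks and 28−16=12 non-clicks.

12 clicks and 12 non-clicks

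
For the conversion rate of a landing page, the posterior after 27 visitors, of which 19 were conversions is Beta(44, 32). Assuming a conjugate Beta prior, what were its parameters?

Beta(25, 24)

Beta is conjugate to the binomial likelihood: posterior = Beta(α+s, β+f).
So α = 44 − 19 = 25 and β = 32 − 8 = 24.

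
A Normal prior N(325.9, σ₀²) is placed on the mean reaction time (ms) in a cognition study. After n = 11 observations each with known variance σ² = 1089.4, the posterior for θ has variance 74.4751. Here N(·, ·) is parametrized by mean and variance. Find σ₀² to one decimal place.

Posterior precision equals prior precision plus data precision: 1/σ_n² = 1/σ₀² + n/σ².
So 1/σ₀² = 1/74.4751 − 11/1089.4 = 0.013427 − 0.010097 = 0.003330.
Hence σ₀² = 1/0.003330 ≈ 300.3.

σ₀² = 300.3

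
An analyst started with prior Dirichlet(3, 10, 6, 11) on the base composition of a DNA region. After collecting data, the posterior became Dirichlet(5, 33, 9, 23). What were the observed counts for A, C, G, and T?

counts (2, 23, 3, 12)

For a Dirichlet(α) prior with multinomial counts c, the posterior is Dirichlet(α + c) componentwise.
Counts are posterior − prior componentwise: 5−3=2, 33−10=23, 9−6=3, 23−11=12.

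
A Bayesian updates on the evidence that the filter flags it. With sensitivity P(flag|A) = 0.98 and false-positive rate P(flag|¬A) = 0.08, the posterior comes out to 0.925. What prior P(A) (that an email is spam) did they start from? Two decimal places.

Bayes' rule in odds form gives O(A|E) = O(A)·[P(E|A)/P(E|¬A)], hence O(A) = O(A|E)/LR.
Posterior odds = 0.925/(1−0.925) = 12.3333. LR = 0.98/0.08 = 12.2500.
Prior odds = 12.3333/12.2500 = 1.0068, so P(A) = 1.0068/(1+1.0068) ≈ 0.50.

P(A) = 0.50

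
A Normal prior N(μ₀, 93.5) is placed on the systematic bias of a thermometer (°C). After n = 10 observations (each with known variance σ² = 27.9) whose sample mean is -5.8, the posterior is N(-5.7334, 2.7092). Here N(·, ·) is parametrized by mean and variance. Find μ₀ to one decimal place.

The posterior mean is a precision-weighted average: μ_n = (τ₀μ₀ + τ_data·x̄)/(τ₀+τ_data), with τ₀=1/σ₀² and τ_data=n/σ².
Here τ₀ = 1/93.5 = 0.010695 and τ_data = 10/27.9 = 0.358423, so τ_n = 0.369118.
Rearranging for μ₀: μ₀ = (μ_n·τ_n − τ_data·x̄)/τ₀ = (-5.7334·0.369118 − 0.358423·-5.8) / 0.010695 = -0.037448/0.010695 ≈ -3.5.

μ₀ = -3.5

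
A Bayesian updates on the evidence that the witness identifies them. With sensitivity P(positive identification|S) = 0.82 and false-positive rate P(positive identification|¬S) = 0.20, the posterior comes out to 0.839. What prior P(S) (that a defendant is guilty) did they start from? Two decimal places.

In odds form, posterior odds = prior odds × likelihood ratio, so prior odds = posterior odds ÷ LR.
Posterior odds = 0.839/(1−0.839) = 5.2112. LR = 0.82/0.20 = 4.1000.
Prior odds = 5.2112/4.1000 = 1.2710, so P(S) = 1.2710/(1+1.2710) ≈ 0.56.

P(S) = 0.56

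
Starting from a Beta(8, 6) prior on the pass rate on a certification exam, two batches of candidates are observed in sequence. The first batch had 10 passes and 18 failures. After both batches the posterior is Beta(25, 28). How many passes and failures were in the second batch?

Sequential conjugate updates are equivalent to a single update on the pooled data, so total successes = posterior α − prior α and total failures = posterior β − prior β.
Total across both batches: 25−8=17 passes, 28−6=22 failures.
Subtract the first batch: 17−10=7 passes and 22−18=4 failures.

7 passes and 4 failures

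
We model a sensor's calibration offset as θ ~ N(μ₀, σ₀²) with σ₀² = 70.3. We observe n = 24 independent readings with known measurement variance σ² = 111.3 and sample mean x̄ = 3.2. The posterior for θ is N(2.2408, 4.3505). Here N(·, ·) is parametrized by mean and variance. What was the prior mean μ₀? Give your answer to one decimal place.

With known observation variance, the Normal–Normal posterior has precision τ_n = τ₀ + n/σ² and mean μ_n = (τ₀μ₀ + (n/σ²)x̄)/τ_n.
Here τ₀ = 1/70.3 = 0.014225 and τ_data = 24/111.3 = 0.215633, so τ_n = 0.229858.
Rearranging for μ₀: μ₀ = (μ_n·τ_n − τ_data·x̄)/τ₀ = (2.2408·0.229858 − 0.215633·3.2) / 0.014225 = -0.174960/0.014225 ≈ -12.3.

μ₀ = -12.3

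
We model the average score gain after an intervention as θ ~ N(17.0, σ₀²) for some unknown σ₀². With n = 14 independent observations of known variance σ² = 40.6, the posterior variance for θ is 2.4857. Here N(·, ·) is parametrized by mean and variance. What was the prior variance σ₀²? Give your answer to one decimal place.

σ₀² = 17.4

For the Normal–Normal model with known σ², precisions add: τ_n = τ₀ + n/σ².
So 1/σ₀² = 1/2.4857 − 14/40.6 = 0.402301 − 0.344828 = 0.057473.
Hence σ₀² = 1/0.057473 ≈ 17.4.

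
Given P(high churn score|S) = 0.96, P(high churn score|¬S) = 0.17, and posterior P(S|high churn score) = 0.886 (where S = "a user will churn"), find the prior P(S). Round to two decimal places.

P(S) = 0.58

In odds form, posterior odds = prior odds × likelihood ratio, so prior odds = posterior odds ÷ LR.
Posterior odds = 0.886/(1−0.886) = 7.7719. LR = 0.96/0.17 = 5.6471.
Prior odds = 7.7719/5.6471 = 1.3763, so P(S) = 1.3763/(1+1.3763) ≈ 0.58.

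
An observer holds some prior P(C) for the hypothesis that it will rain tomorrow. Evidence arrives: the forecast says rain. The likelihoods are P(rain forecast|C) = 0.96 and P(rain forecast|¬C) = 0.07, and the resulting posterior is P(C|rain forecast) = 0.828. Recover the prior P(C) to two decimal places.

P(C) = 0.26

In odds form, posterior odds = prior odds × likelihood ratio, so prior odds = posterior odds ÷ LR.
Posterior odds = 0.828/(1−0.828) = 4.8140. LR = 0.96/0.07 = 13.7143.
Prior odds = 4.8140/13.7143 = 0.3510, so P(C) = 0.3510/(1+0.3510) ≈ 0.26.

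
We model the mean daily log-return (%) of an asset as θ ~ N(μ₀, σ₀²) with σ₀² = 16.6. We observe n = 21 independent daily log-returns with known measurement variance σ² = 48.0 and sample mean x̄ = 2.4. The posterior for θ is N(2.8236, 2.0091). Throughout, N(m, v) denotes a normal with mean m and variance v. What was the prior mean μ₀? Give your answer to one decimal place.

The posterior mean is a precision-weighted average: μ_n = (τ₀μ₀ + τ_data·x̄)/(τ₀+τ_data), with τ₀=1/σ₀² and τ_data=n/σ².
Here τ₀ = 1/16.6 = 0.060241 and τ_data = 21/48.0 = 0.437500, so τ_n = 0.497741.
Rearranging for μ₀: μ₀ = (μ_n·τ_n − τ_data·x̄)/τ₀ = (2.8236·0.497741 − 0.437500·2.4) / 0.060241 = 0.355421/0.060241 ≈ 5.9.

μ₀ = 5.9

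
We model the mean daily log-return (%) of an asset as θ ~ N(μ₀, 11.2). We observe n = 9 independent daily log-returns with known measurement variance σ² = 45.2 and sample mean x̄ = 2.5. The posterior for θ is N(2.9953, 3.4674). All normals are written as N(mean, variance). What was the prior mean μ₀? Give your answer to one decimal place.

The posterior mean is a precision-weighted average: μ_n = (τ₀μ₀ + τ_data·x̄)/(τ₀+τ_data), with τ₀=1/σ₀² and τ_data=n/σ².
Here τ₀ = 1/11.2 = 0.089286 and τ_data = 9/45.2 = 0.199115, so τ_n = 0.288401.
Rearranging for μ₀: μ₀ = (μ_n·τ_n − τ_data·x̄)/τ₀ = (2.9953·0.288401 − 0.199115·2.5) / 0.089286 = 0.366060/0.089286 ≈ 4.1.

μ₀ = 4.1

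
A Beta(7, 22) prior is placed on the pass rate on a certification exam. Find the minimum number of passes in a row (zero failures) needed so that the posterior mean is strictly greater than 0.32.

k = 4

After k passes and 0 failures the posterior is Beta(7+k, 22), with mean (7+k)/(7+22+k).
Set (7+k)/(29+k) > 0.32 and solve: k > (0.32·29 − 7)/(1 − 0.32) = 3.353.
The smallest integer exceeding 3.353 is 4, and checking k=4: (11)/(33) = 0.3333 > 0.32.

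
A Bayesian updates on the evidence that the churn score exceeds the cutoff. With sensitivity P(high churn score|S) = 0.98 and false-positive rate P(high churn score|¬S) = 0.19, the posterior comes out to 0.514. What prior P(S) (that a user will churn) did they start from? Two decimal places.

Bayes' rule in odds form gives O(S|E) = O(S)·[P(E|S)/P(E|¬S)], hence O(S) = O(S|E)/LR.
Posterior odds = 0.514/(1−0.514) = 1.0576. LR = 0.98/0.19 = 5.1579.
Prior odds = 1.0576/5.1579 = 0.2050, so P(S) = 0.2050/(1+0.2050) ≈ 0.17.

P(S) = 0.17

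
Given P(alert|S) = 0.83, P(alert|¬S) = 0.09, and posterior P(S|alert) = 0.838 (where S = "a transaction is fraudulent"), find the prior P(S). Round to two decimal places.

Bayes' rule in odds form gives O(S|E) = O(S)·[P(E|S)/P(E|¬S)], hence O(S) = O(S|E)/LR.
Posterior odds = 0.838/(1−0.838) = 5.1728. LR = 0.83/0.09 = 9.2222.
Prior odds = 5.1728/9.2222 = 0.5609, so P(S) = 0.5609/(1+0.5609) ≈ 0.36.

P(S) = 0.36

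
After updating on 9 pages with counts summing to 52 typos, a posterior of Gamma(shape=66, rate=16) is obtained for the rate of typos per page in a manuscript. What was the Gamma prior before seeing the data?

Gamma–Poisson conjugacy: posterior shape = α + Σxᵢ, posterior rate = β + n.
So α = 66 − 52 = 14 and β = 16 − 9 = 7.

Gamma(shape=14, rate=7)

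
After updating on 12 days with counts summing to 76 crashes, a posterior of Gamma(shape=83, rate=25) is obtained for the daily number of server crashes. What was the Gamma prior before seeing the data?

Gamma–Poisson conjugacy: posterior shape = α + Σxᵢ, posterior rate = β + n.
So α = 83 − 76 = 7 and β = 25 − 12 = 13.

Gamma(shape=7, rate=13)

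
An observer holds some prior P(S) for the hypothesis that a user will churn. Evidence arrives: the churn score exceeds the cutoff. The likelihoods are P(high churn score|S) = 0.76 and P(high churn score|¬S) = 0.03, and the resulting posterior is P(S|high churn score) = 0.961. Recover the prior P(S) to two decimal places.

P(S) = 0.49

Bayes' rule in odds form gives O(S|E) = O(S)·[P(E|S)/P(E|¬S)], hence O(S) = O(S|E)/LR.
Posterior odds = 0.961/(1−0.961) = 24.6410. LR = 0.76/0.03 = 25.3333.
Prior odds = 24.6410/25.3333 = 0.9727, so P(S) = 0.9727/(1+0.9727) ≈ 0.49.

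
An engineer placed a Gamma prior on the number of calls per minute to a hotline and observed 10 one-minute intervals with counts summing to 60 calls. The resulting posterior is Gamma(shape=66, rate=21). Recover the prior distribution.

Gamma(shape=6, rate=11)

A Gamma(α, β) prior (rate parametrization) on a Poisson rate with n observations summing to S gives posterior Gamma(α+S, β+n).
So α = 66 − 60 = 6 and β = 21 − 10 = 11.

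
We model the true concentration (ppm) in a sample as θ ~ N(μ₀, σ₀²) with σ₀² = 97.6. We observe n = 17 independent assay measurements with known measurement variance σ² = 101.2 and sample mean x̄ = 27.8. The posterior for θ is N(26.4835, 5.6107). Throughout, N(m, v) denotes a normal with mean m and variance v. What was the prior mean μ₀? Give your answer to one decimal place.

μ₀ = 4.9

The posterior mean is a precision-weighted average: μ_n = (τ₀μ₀ + τ_data·x̄)/(τ₀+τ_data), with τ₀=1/σ₀² and τ_data=n/σ².
Here τ₀ = 1/97.6 = 0.010246 and τ_data = 17/101.2 = 0.167984, so τ_n = 0.178230.
Rearranging for μ₀: μ₀ = (μ_n·τ_n − τ_data·x̄)/τ₀ = (26.4835·0.178230 − 0.167984·27.8) / 0.010246 = 0.050199/0.010246 ≈ 4.9.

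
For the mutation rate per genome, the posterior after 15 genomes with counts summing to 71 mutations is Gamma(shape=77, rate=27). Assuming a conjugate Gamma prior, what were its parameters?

Gamma–Poisson conjugacy: posterior shape = α + Σxᵢ, posterior rate = β + n.
So α = 77 − 71 = 6 and β = 27 − 15 = 12.

Gamma(shape=6, rate=12)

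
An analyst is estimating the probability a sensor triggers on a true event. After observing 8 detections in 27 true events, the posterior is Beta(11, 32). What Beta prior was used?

A Beta(a, b) prior with s successes and f failures in binomial data gives a Beta(a+s, b+f) posterior.
So a = 11 − 8 = 3 and b = 32 − 19 = 13.

Beta(3, 13)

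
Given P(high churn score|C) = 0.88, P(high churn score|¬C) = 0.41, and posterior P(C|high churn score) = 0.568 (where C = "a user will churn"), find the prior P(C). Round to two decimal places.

P(C) = 0.38

Bayes' rule in odds form gives O(C|E) = O(C)·[P(E|C)/P(E|¬C)], hence O(C) = O(C|E)/LR.
Posterior odds = 0.568/(1−0.568) = 1.3148. LR = 0.88/0.41 = 2.1463.
Prior odds = 1.3148/2.1463 = 0.6126, so P(C) = 0.6126/(1+0.6126) ≈ 0.38.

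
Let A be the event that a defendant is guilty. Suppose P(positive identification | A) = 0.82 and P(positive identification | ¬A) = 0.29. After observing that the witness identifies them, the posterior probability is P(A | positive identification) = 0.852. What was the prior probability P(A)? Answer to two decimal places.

P(A) = 0.67

Bayes' rule in odds form gives O(A|E) = O(A)·[P(E|A)/P(E|¬A)], hence O(A) = O(A|E)/LR.
Posterior odds = 0.852/(1−0.852) = 5.7568. LR = 0.82/0.29 = 2.8276.
Prior odds = 5.7568/2.8276 = 2.0359, so P(A) = 2.0359/(1+2.0359) ≈ 0.67.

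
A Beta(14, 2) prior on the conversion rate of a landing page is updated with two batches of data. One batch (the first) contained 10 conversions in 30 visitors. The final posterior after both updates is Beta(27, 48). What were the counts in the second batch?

Sequential conjugate updates are equivalent to a single update on the pooled data, so total successes = posterior α − prior α and total failures = posterior β − prior β.
Total across both batches: 27−14=13 conversions, 48−2=46 bounces.
Subtract the first batch: 13−10=3 conversions and 46−20=26 bounces.

3 conversions and 26 bounces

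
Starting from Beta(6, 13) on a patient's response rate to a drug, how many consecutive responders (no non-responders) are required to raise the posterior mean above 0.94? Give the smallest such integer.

k = 198

After k responders and 0 non-responders the posterior is Beta(6+k, 13), with mean (6+k)/(6+13+k).
Set (6+k)/(19+k) > 0.94 and solve: k > (0.94·19 − 6)/(1 − 0.94) = 197.667.
The smallest integer exceeding 197.667 is 198.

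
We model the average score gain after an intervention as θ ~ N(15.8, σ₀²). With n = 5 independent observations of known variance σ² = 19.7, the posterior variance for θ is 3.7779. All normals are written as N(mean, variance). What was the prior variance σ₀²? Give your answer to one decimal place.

σ₀² = 91.8

Posterior precision equals prior precision plus data precision: 1/σ_n² = 1/σ₀² + n/σ².
So 1/σ₀² = 1/3.7779 − 5/19.7 = 0.264697 − 0.253807 = 0.010890.
Hence σ₀² = 1/0.010890 ≈ 91.8.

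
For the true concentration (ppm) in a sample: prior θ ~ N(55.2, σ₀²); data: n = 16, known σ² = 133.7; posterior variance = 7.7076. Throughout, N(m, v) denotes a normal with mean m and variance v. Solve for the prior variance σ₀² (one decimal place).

Posterior precision equals prior precision plus data precision: 1/σ_n² = 1/σ₀² + n/σ².
So 1/σ₀² = 1/7.7076 − 16/133.7 = 0.129742 − 0.119671 = 0.010071.
Hence σ₀² = 1/0.010071 ≈ 99.3.

σ₀² = 99.3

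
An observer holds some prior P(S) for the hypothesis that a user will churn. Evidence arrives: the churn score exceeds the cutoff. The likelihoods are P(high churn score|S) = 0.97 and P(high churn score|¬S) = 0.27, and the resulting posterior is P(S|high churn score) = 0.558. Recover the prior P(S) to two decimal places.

In odds form, posterior odds = prior odds × likelihood ratio, so prior odds = posterior odds ÷ LR.
Posterior odds = 0.558/(1−0.558) = 1.2624. LR = 0.97/0.27 = 3.5926.
Prior odds = 1.2624/3.5926 = 0.3514, so P(S) = 0.3514/(1+0.3514) ≈ 0.26.

P(S) = 0.26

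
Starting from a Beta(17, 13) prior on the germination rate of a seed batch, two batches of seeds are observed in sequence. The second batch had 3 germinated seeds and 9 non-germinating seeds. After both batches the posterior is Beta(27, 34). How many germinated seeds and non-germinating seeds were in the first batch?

7 germinated seeds and 12 non-germinating seeds

Sequential conjugate updates are equivalent to a single update on the pooled data, so total successes = posterior α − prior α and total failures = posterior β − prior β.
Total across both batches: 27−17=10 germinated seeds, 34−13=21 non-germinating seeds.
Subtract the second batch: 10−3=7 germinated seeds and 21−9=12 non-germinating seeds.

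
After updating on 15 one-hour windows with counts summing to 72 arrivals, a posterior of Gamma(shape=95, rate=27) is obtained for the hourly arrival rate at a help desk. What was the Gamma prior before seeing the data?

Gamma(shape=23, rate=12)

Gamma–Poisson conjugacy: posterior shape = α + Σxᵢ, posterior rate = β + n.
So α = 95 − 72 = 23 and β = 27 − 15 = 12.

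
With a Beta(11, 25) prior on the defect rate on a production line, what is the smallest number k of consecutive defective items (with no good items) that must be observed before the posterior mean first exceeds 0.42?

After k defective items and 0 good items the posterior is Beta(11+k, 25), with mean (11+k)/(11+25+k).
Set (11+k)/(36+k) > 0.42 and solve: k > (0.42·36 − 11)/(1 − 0.42) = 7.103.
The smallest integer exceeding 7.103 is 8, and checking k=8: (19)/(44) = 0.4318 > 0.42.

k = 8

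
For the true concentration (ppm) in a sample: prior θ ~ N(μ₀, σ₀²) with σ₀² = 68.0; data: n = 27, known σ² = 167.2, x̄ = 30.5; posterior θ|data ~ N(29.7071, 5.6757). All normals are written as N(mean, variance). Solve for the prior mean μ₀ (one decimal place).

μ₀ = 21.0

The posterior mean is a precision-weighted average: μ_n = (τ₀μ₀ + τ_data·x̄)/(τ₀+τ_data), with τ₀=1/σ₀² and τ_data=n/σ².
Here τ₀ = 1/68.0 = 0.014706 and τ_data = 27/167.2 = 0.161483, so τ_n = 0.176189.
Rearranging for μ₀: μ₀ = (μ_n·τ_n − τ_data·x̄)/τ₀ = (29.7071·0.176189 − 0.161483·30.5) / 0.014706 = 0.308833/0.014706 ≈ 21.0.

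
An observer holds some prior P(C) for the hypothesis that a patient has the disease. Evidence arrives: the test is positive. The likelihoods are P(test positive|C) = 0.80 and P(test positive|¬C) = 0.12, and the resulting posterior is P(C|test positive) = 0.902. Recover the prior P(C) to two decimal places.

Bayes' rule in odds form gives O(C|E) = O(C)·[P(E|C)/P(E|¬C)], hence O(C) = O(C|E)/LR.
Posterior odds = 0.902/(1−0.902) = 9.2041. LR = 0.80/0.12 = 6.6667.
Prior odds = 9.2041/6.6667 = 1.3806, so P(C) = 1.3806/(1+1.3806) ≈ 0.58.

P(C) = 0.58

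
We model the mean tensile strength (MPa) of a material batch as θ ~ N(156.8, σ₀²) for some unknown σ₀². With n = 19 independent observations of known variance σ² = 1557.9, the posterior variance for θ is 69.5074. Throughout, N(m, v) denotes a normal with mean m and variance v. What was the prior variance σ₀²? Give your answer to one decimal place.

σ₀² = 456.4

Posterior precision equals prior precision plus data precision: 1/σ_n² = 1/σ₀² + n/σ².
So 1/σ₀² = 1/69.5074 − 19/1557.9 = 0.014387 − 0.012196 = 0.002191.
Hence σ₀² = 1/0.002191 ≈ 456.4.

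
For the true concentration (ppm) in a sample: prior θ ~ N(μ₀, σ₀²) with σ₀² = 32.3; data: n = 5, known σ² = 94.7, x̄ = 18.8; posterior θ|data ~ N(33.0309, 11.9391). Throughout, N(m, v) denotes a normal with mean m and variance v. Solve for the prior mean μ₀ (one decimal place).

μ₀ = 57.3

With known observation variance, the Normal–Normal posterior has precision τ_n = τ₀ + n/σ² and mean μ_n = (τ₀μ₀ + (n/σ²)x̄)/τ_n.
Here τ₀ = 1/32.3 = 0.030960 and τ_data = 5/94.7 = 0.052798, so τ_n = 0.083758.
Rearranging for μ₀: μ₀ = (μ_n·τ_n − τ_data·x̄)/τ₀ = (33.0309·0.083758 − 0.052798·18.8) / 0.030960 = 1.774000/0.030960 ≈ 57.3.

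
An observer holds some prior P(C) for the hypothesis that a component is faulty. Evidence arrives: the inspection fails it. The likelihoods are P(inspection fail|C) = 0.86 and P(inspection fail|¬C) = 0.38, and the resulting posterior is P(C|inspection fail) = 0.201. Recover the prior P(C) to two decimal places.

In odds form, posterior odds = prior odds × likelihood ratio, so prior odds = posterior odds ÷ LR.
Posterior odds = 0.201/(1−0.201) = 0.2516. LR = 0.86/0.38 = 2.2632.
Prior odds = 0.2516/2.2632 = 0.1112, so P(C) = 0.1112/(1+0.1112) ≈ 0.10.

P(C) = 0.10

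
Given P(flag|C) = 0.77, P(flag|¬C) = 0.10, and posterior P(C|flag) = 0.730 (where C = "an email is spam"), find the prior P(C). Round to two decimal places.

Bayes' rule in odds form gives O(C|E) = O(C)·[P(E|C)/P(E|¬C)], hence O(C) = O(C|E)/LR.
Posterior odds = 0.730/(1−0.730) = 2.7037. LR = 0.77/0.10 = 7.7000.
Prior odds = 2.7037/7.7000 = 0.3511, so P(C) = 0.3511/(1+0.3511) ≈ 0.26.

P(C) = 0.26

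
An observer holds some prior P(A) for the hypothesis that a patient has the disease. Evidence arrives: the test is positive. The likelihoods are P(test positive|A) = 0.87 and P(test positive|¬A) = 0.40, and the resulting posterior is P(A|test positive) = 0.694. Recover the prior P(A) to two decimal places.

P(A) = 0.51

Bayes' rule in odds form gives O(A|E) = O(A)·[P(E|A)/P(E|¬A)], hence O(A) = O(A|E)/LR.
Posterior odds = 0.694/(1−0.694) = 2.2680. LR = 0.87/0.40 = 2.1750.
Prior odds = 2.2680/2.1750 = 1.0428, so P(A) = 1.0428/(1+1.0428) ≈ 0.51.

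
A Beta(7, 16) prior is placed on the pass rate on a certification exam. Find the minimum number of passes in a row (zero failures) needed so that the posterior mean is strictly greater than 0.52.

k = 11

After k passes and 0 failures the posterior is Beta(7+k, 16), with mean (7+k)/(7+16+k).
Set (7+k)/(23+k) > 0.52 and solve: k > (0.52·23 − 7)/(1 − 0.52) = 10.333.
The smallest integer exceeding 10.333 is 11, and checking k=11: (18)/(34) = 0.5294 > 0.52.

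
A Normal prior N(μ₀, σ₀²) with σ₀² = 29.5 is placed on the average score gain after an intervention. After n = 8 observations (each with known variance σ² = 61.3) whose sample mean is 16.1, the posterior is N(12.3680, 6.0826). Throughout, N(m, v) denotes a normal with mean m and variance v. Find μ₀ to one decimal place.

μ₀ = -2.0

The posterior mean is a precision-weighted average: μ_n = (τ₀μ₀ + τ_data·x̄)/(τ₀+τ_data), with τ₀=1/σ₀² and τ_data=n/σ².
Here τ₀ = 1/29.5 = 0.033898 and τ_data = 8/61.3 = 0.130506, so τ_n = 0.164404.
Rearranging for μ₀: μ₀ = (μ_n·τ_n − τ_data·x̄)/τ₀ = (12.3680·0.164404 − 0.130506·16.1) / 0.033898 = -0.067798/0.033898 ≈ -2.0.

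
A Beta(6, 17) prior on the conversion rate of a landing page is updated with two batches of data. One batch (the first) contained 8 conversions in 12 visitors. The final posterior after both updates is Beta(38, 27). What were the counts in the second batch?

24 conversions and 6 bounces

Sequential conjugate updates are equivalent to a single update on the pooled data, so total successes = posterior α − prior α and total failures = posterior β − prior β.
Total across both batches: 38−6=32 conversions, 27−17=10 bounces.
Subtract the first batch: 32−8=24 conversions and 10−4=6 bounces.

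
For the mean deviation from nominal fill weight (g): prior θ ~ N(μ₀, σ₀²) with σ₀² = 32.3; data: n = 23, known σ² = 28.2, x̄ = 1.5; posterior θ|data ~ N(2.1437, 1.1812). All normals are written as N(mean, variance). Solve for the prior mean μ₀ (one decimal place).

μ₀ = 19.1

With known observation variance, the Normal–Normal posterior has precision τ_n = τ₀ + n/σ² and mean μ_n = (τ₀μ₀ + (n/σ²)x̄)/τ_n.
Here τ₀ = 1/32.3 = 0.030960 and τ_data = 23/28.2 = 0.815603, so τ_n = 0.846563.
Rearranging for μ₀: μ₀ = (μ_n·τ_n − τ_data·x̄)/τ₀ = (2.1437·0.846563 − 0.815603·1.5) / 0.030960 = 0.591373/0.030960 ≈ 19.1.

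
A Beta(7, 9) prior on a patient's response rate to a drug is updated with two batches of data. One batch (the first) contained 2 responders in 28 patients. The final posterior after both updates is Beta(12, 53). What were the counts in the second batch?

3 responders and 18 non-responders

Sequential conjugate updates are equivalent to a single update on the pooled data, so total successes = posterior α − prior α and total failures = posterior β − prior β.
Total across both batches: 12−7=5 responders, 53−9=44 non-responders.
Subtract the first batch: 5−2=3 responders and 44−26=18 non-responders.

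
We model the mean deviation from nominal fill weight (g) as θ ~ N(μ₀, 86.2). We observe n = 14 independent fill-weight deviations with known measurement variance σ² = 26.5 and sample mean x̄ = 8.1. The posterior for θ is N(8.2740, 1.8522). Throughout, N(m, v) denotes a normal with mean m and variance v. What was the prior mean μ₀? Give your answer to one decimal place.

With known observation variance, the Normal–Normal posterior has precision τ_n = τ₀ + n/σ² and mean μ_n = (τ₀μ₀ + (n/σ²)x̄)/τ_n.
Here τ₀ = 1/86.2 = 0.011601 and τ_data = 14/26.5 = 0.528302, so τ_n = 0.539903.
Rearranging for μ₀: μ₀ = (μ_n·τ_n − τ_data·x̄)/τ₀ = (8.2740·0.539903 − 0.528302·8.1) / 0.011601 = 0.187911/0.011601 ≈ 16.2.

μ₀ = 16.2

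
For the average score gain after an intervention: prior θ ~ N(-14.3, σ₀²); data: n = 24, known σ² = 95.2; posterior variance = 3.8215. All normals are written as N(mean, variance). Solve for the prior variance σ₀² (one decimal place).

Posterior precision equals prior precision plus data precision: 1/σ_n² = 1/σ₀² + n/σ².
So 1/σ₀² = 1/3.8215 − 24/95.2 = 0.261677 − 0.252101 = 0.009576.
Hence σ₀² = 1/0.009576 ≈ 104.4.

σ₀² = 104.4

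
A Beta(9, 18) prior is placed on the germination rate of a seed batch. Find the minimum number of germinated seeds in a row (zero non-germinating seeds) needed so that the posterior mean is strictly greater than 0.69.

k = 32

After k germinated seeds and 0 non-germinating seeds the posterior is Beta(9+k, 18), with mean (9+k)/(9+18+k).
Set (9+k)/(27+k) > 0.69 and solve: k > (0.69·27 − 9)/(1 − 0.69) = 31.065.
The smallest integer exceeding 31.065 is 32, and checking k=32: (41)/(59) = 0.6949 > 0.69.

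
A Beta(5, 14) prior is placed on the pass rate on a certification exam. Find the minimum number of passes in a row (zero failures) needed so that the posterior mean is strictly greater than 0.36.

k = 3

After k passes and 0 failures the posterior is Beta(5+k, 14), with mean (5+k)/(5+14+k).
Set (5+k)/(19+k) > 0.36 and solve: k > (0.36·19 − 5)/(1 − 0.36) = 2.875.
The smallest integer exceeding 2.875 is 3, and checking k=3: (8)/(22) = 0.3636 > 0.36.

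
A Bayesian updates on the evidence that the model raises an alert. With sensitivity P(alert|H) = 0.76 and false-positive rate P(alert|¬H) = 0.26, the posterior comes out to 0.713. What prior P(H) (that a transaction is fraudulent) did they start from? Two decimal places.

P(H) = 0.46

In odds form, posterior odds = prior odds × likelihood ratio, so prior odds = posterior odds ÷ LR.
Posterior odds = 0.713/(1−0.713) = 2.4843. LR = 0.76/0.26 = 2.9231.
Prior odds = 2.4843/2.9231 = 0.8499, so P(H) = 0.8499/(1+0.8499) ≈ 0.46.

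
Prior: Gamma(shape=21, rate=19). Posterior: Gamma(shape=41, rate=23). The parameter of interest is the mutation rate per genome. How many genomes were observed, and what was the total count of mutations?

n = 4 genomes with total 20 mutations

A Gamma(α, β) prior (rate parametrization) on a Poisson rate with n observations summing to S gives posterior Gamma(α+S, β+n).
Matching: Σxᵢ = 41 − 21 = 20 and n = 23 − 19 = 4.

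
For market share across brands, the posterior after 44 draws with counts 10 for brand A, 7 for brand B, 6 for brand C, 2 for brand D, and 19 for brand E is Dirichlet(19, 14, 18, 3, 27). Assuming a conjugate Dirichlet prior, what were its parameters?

Dirichlet(9, 7, 12, 1, 8)

For a Dirichlet(α) prior with multinomial counts c, the posterior is Dirichlet(α + c) componentwise.
Subtract each count from the matching posterior parameter: 19−10=9, 14−7=7, 18−6=12, 3−2=1, 27−19=8.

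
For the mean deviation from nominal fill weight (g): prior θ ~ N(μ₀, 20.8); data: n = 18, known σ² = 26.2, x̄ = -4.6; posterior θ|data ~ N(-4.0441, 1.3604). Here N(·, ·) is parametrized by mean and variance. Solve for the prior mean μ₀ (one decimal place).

The posterior mean is a precision-weighted average: μ_n = (τ₀μ₀ + τ_data·x̄)/(τ₀+τ_data), with τ₀=1/σ₀² and τ_data=n/σ².
Here τ₀ = 1/20.8 = 0.048077 and τ_data = 18/26.2 = 0.687023, so τ_n = 0.735100.
Rearranging for μ₀: μ₀ = (μ_n·τ_n − τ_data·x̄)/τ₀ = (-4.0441·0.735100 − 0.687023·-4.6) / 0.048077 = 0.187488/0.048077 ≈ 3.9.

μ₀ = 3.9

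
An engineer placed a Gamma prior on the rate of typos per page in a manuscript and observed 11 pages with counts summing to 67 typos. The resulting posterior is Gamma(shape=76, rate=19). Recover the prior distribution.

Gamma(shape=9, rate=8)

A Gamma(α, β) prior (rate parametrization) on a Poisson rate with n observations summing to S gives posterior Gamma(α+S, β+n).
So α = 76 − 67 = 9 and β = 19 − 11 = 8.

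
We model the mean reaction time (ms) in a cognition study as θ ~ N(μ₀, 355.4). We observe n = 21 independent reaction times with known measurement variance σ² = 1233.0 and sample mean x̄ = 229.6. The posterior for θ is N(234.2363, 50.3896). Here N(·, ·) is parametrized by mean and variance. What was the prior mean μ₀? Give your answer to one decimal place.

The posterior mean is a precision-weighted average: μ_n = (τ₀μ₀ + τ_data·x̄)/(τ₀+τ_data), with τ₀=1/σ₀² and τ_data=n/σ².
Here τ₀ = 1/355.4 = 0.002814 and τ_data = 21/1233.0 = 0.017032, so τ_n = 0.019846.
Rearranging for μ₀: μ₀ = (μ_n·τ_n − τ_data·x̄)/τ₀ = (234.2363·0.019846 − 0.017032·229.6) / 0.002814 = 0.738106/0.002814 ≈ 262.3.

μ₀ = 262.3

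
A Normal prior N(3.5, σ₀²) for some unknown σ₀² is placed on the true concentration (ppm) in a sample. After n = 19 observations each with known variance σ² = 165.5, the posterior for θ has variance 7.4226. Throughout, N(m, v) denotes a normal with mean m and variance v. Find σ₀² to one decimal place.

For the Normal–Normal model with known σ², precisions add: τ_n = τ₀ + n/σ².
So 1/σ₀² = 1/7.4226 − 19/165.5 = 0.134724 − 0.114804 = 0.019920.
Hence σ₀² = 1/0.019920 ≈ 50.2.

σ₀² = 50.2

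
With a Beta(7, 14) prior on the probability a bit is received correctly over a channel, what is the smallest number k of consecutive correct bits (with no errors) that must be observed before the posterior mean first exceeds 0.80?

k = 50

After k correct bits and 0 errors the posterior is Beta(7+k, 14), with mean (7+k)/(7+14+k).
Set (7+k)/(21+k) > 0.80 and solve: k > (0.80·21 − 7)/(1 − 0.80) = 49.000.
The smallest integer exceeding 49.000 is 50.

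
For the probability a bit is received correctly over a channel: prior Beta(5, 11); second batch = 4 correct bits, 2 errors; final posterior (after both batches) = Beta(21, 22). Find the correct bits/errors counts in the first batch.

12 correct bits and 9 errors

Because Beta–binomial updating is additive in the counts, the combined data contributed (α_post−α_prior, β_post−β_prior) successes and failures.
Total across both batches: 21−5=16 correct bits, 22−11=11 errors.
Subtract the second batch: 16−4=12 correct bits and 11−2=9 errors.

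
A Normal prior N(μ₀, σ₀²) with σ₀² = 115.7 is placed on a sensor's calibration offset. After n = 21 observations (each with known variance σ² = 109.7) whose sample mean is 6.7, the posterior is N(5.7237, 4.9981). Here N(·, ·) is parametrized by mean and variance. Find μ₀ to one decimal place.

With known observation variance, the Normal–Normal posterior has precision τ_n = τ₀ + n/σ² and mean μ_n = (τ₀μ₀ + (n/σ²)x̄)/τ_n.
Here τ₀ = 1/115.7 = 0.008643 and τ_data = 21/109.7 = 0.191431, so τ_n = 0.200074.
Rearranging for μ₀: μ₀ = (μ_n·τ_n − τ_data·x̄)/τ₀ = (5.7237·0.200074 − 0.191431·6.7) / 0.008643 = -0.137424/0.008643 ≈ -15.9.

μ₀ = -15.9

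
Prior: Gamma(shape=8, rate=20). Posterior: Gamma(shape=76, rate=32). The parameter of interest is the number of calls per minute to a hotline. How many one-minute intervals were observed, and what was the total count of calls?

n = 12 one-minute intervals with total 68 calls

A Gamma(α, β) prior (rate parametrization) on a Poisson rate with n observations summing to S gives posterior Gamma(α+S, β+n).
Matching: Σxᵢ = 76 − 8 = 68 and n = 32 − 20 = 12.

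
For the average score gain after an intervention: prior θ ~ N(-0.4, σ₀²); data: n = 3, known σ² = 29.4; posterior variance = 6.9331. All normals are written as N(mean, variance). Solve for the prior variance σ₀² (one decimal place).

σ₀² = 23.7

For the Normal–Normal model with known σ², precisions add: τ_n = τ₀ + n/σ².
So 1/σ₀² = 1/6.9331 − 3/29.4 = 0.144236 − 0.102041 = 0.042195.
Hence σ₀² = 1/0.042195 ≈ 23.7.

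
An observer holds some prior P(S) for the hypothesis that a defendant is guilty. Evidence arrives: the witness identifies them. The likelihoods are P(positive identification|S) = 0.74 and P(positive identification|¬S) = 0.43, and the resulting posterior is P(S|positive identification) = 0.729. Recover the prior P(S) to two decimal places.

In odds form, posterior odds = prior odds × likelihood ratio, so prior odds = posterior odds ÷ LR.
Posterior odds = 0.729/(1−0.729) = 2.6900. LR = 0.74/0.43 = 1.7209.
Prior odds = 2.6900/1.7209 = 1.5631, so P(S) = 1.5631/(1+1.5631) ≈ 0.61.

P(S) = 0.61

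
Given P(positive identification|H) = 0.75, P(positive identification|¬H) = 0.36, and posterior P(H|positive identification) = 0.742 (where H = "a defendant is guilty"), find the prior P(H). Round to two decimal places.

P(H) = 0.58

Bayes' rule in odds form gives O(H|E) = O(H)·[P(E|H)/P(E|¬H)], hence O(H) = O(H|E)/LR.
Posterior odds = 0.742/(1−0.742) = 2.8760. LR = 0.75/0.36 = 2.0833.
Prior odds = 2.8760/2.0833 = 1.3805, so P(H) = 1.3805/(1+1.3805) ≈ 0.58.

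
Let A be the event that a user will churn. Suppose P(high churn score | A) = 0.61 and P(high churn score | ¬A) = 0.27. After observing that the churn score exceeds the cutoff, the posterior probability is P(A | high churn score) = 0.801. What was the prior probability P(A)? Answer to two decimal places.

In odds form, posterior odds = prior odds × likelihood ratio, so prior odds = posterior odds ÷ LR.
Posterior odds = 0.801/(1−0.801) = 4.0251. LR = 0.61/0.27 = 2.2593.
Prior odds = 4.0251/2.2593 = 1.7816, so P(A) = 1.7816/(1+1.7816) ≈ 0.64.

P(A) = 0.64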